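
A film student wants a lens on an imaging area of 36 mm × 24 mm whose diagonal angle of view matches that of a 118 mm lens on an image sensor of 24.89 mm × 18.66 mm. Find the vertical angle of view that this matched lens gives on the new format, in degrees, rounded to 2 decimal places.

Sensor diagonal = √(24.89² + 18.66²) = √967.7077 ≈ 31.1080 mm.
Sensor diagonal = √(36² + 24²) = √1872.0000 ≈ 43.2666 mm.
Equal diagonal AOV ⇒ f₂ = f₁ · 43.2666/31.1080 = 118 × 1.39085 ≈ 164.1205 mm.
Vertical AOV on the new format = 2·arctan(24 / (2 × 164.1205)) = 2·arctan(0.07312) ≈ 8.3637°.

8.36°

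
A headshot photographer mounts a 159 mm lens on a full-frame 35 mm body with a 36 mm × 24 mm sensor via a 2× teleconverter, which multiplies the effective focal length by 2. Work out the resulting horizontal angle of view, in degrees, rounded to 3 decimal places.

6.479°

Effective focal length f = 159 × 2 = 318 mm.
α = 2·arctan(36 / (2 × 318)) = 2·arctan(0.05660) ≈ 6.4794°.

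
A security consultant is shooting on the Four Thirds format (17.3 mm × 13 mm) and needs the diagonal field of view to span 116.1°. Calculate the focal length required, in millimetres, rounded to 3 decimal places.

6.748 mm

Sensor diagonal = √(17.3² + 13²) = √468.2900 ≈ 21.6400 mm.
From α = 2·arctan(d/2f) we get f = d / (2·tan(α/2)).
With d = 21.6400 mm and α/2 = 58.05°, tan(α/2) ≈ 1.60345, so f ≈ 21.6400 / 3.20689 ≈ 6.7480 mm.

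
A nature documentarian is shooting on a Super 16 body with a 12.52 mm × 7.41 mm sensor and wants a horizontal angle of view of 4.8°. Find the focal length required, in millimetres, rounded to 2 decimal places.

149.36 mm

From α = 2·arctan(w/2f) we get f = w / (2·tan(α/2)).
With w = 12.52 mm and α/2 = 2.4°, tan(α/2) ≈ 0.04191, so f ≈ 12.52 / 0.08382 ≈ 149.3591 mm.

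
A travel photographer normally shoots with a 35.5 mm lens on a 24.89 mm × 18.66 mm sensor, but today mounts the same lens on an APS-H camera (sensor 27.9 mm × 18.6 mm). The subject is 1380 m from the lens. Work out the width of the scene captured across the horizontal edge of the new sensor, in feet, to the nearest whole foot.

3558 ft

The focal length stays 35.5 mm; the relevant sensor dimension is now w = 27.9 mm. Object distance dₒ = 1380 m = 1.38e+06 mm.
Thin-lens field width W = w·(dₒ − f)/f = 27.9 × (1.38e+06 − 35.5)/35.5 ≈ 1084535.480 mm = 1084535.480/304.8 ft = 3558.19 ft.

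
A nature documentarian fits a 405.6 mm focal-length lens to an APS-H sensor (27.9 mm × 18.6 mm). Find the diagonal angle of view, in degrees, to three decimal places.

Sensor diagonal = √(27.9² + 18.6²) = √1124.3700 ≈ 33.5316 mm.
Angle of view α = 2·arctan(d/2f) with d = 33.5316 mm and f = 405.6 mm.
d/2f = 0.04134; arctan(0.04134) ≈ 2.3670°, so α ≈ 4.7340°.

4.734°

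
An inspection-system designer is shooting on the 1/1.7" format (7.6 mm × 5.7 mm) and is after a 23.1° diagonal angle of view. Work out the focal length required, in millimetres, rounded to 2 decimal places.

23.24 mm

Sensor diagonal = √(7.6² + 5.7²) = √90.2500 ≈ 9.5000 mm.
From α = 2·arctan(d/2f) we get f = d / (2·tan(α/2)).
With d = 9.5000 mm and α/2 = 11.55°, tan(α/2) ≈ 0.20436, so f ≈ 9.5000 / 0.40872 ≈ 23.2432 mm.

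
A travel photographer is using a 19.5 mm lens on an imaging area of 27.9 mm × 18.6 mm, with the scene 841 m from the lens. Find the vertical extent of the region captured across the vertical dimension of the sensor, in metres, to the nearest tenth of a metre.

802.2 m

dₒ: 841 m = 841000 mm.
Similar triangles through the lens centre give W/dₒ = h/dᵢ; with 1/f = 1/dₒ + 1/dᵢ this gives W = h·(dₒ − f)/f.
W = 18.6 mm × (841000 − 19.5) / 19.5 = 18.6 × 43127.2051 ≈ 802166.015 mm = 802.166 m.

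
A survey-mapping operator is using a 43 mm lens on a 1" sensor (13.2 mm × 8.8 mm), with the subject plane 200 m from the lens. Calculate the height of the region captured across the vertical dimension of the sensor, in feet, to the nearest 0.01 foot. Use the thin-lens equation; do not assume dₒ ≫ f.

dₒ: 200 m = 200000 mm.
Similar triangles through the lens centre give W/dₒ = h/dᵢ; with 1/f = 1/dₒ + 1/dᵢ this gives W = h·(dₒ − f)/f.
W = 8.8 mm × (200000 − 43) / 43 = 8.8 × 4650.1628 ≈ 40921.433 mm = 40921.433/304.8 ft = 134.257 ft.

134.26 ft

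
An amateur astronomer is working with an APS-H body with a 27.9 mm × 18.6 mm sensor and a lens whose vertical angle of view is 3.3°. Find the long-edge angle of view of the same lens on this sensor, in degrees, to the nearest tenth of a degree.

From the vertical AOV: f = 18.6 / (2·tan(1.65°)) = 18.6 / 0.05761 ≈ 322.8506 mm.
Long-edge AOV = 2·arctan(27.9 / (2 × 322.8506)) = 2·arctan(0.04321) ≈ 4.9483°.

4.9°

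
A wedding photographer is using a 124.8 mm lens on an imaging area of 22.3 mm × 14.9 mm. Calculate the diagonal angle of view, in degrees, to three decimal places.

Sensor diagonal = √(22.3² + 14.9²) = √719.3000 ≈ 26.8198 mm.
Angle of view α = 2·arctan(d/2f) with d = 26.8198 mm and f = 124.8 mm.
d/2f = 0.10745; arctan(0.10745) ≈ 6.1330°, so α ≈ 12.2659°.

12.266°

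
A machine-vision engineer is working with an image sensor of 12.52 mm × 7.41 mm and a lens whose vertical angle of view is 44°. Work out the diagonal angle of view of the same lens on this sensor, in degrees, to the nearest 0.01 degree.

From the vertical AOV: f = 7.41 / (2·tan(22°)) = 7.41 / 0.80805 ≈ 9.1702 mm.
Sensor diagonal = √(12.52² + 7.41²) = √211.6585 ≈ 14.5485 mm.
Diagonal AOV = 2·arctan(14.5485 / (2 × 9.1702)) = 2·arctan(0.79325) ≈ 76.8463°.

76.85°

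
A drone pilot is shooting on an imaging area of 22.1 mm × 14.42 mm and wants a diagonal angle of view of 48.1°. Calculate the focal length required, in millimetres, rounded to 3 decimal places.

Sensor diagonal = √(22.1² + 14.42²) = √696.3464 ≈ 26.3884 mm.
From α = 2·arctan(d/2f) we get f = d / (2·tan(α/2)).
With d = 26.3884 mm and α/2 = 24.05°, tan(α/2) ≈ 0.44627, so f ≈ 26.3884 / 0.89255 ≈ 29.5652 mm.

29.565 mm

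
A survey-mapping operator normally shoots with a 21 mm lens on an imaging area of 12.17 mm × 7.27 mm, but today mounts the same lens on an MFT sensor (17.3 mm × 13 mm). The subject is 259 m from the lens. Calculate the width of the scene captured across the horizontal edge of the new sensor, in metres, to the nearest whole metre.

The focal length stays 21 mm; the relevant sensor dimension is now w = 17.3 mm. Object distance dₒ = 259 m = 259000 mm.
Thin-lens field width W = w·(dₒ − f)/f = 17.3 × (259000 − 21)/21 ≈ 213349.367 mm = 213.349 m.

213 m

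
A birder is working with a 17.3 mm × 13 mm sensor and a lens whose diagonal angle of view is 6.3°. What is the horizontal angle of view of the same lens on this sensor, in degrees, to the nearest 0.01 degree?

5.04°

Sensor diagonal = √(17.3² + 13²) = √468.2900 ≈ 21.6400 mm.
From the diagonal AOV: f = 21.6400 / (2·tan(3.15°)) = 21.6400 / 0.11007 ≈ 196.6082 mm.
Horizontal AOV = 2·arctan(17.3 / (2 × 196.6082)) = 2·arctan(0.04400) ≈ 5.0383°.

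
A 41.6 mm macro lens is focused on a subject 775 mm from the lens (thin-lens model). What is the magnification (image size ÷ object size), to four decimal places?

Thin lens: 1/f = 1/dₒ + 1/dᵢ → 1/dᵢ = 1/41.6 − 1/775 = 0.0227481 mm⁻¹, so dᵢ ≈ 43.9596 mm.
Magnification m = dᵢ/dₒ = 43.9596/775 ≈ 0.05672.

0.0567×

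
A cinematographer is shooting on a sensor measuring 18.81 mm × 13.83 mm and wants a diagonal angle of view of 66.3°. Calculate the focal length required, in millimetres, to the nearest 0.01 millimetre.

Sensor diagonal = √(18.81² + 13.83²) = √545.0850 ≈ 23.3471 mm.
From α = 2·arctan(d/2f) we get f = d / (2·tan(α/2)).
With d = 23.3471 mm and α/2 = 33.15°, tan(α/2) ≈ 0.65314, so f ≈ 23.3471 / 1.30627 ≈ 17.8730 mm.

17.87 mm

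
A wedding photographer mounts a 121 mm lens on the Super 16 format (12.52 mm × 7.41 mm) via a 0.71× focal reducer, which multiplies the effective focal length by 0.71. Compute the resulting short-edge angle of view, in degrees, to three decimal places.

4.939°

Effective focal length f = 121 × 0.71 = 85.91 mm.
α = 2·arctan(7.41 / (2 × 85.91)) = 2·arctan(0.04313) ≈ 4.9389°.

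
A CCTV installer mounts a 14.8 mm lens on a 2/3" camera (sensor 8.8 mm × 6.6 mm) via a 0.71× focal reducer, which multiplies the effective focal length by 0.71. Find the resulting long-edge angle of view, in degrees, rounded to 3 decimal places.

45.441°

Effective focal length f = 14.8 × 0.71 = 10.508 mm.
α = 2·arctan(8.8 / (2 × 10.508)) = 2·arctan(0.41873) ≈ 45.4409°.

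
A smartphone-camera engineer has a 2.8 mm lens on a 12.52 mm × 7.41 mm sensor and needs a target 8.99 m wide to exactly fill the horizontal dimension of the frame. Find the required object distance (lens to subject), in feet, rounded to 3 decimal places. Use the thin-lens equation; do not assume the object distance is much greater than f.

W: 8.99 m = 8990 mm.
Magnification m = w/W = dᵢ/dₒ; combined with 1/f = 1/dₒ + 1/dᵢ this gives dₒ = f·(1 + W/w).
dₒ = 2.8 mm × (1 + 8990/12.52) = 2.8 × 719.0511 ≈ 2013.343 mm = 2013.343/304.8 ft = 6.60546 ft.

6.605 ft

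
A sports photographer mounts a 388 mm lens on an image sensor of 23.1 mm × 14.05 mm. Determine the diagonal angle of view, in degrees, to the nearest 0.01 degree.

Sensor diagonal = √(23.1² + 14.05²) = √731.0125 ≈ 27.0372 mm.
Angle of view α = 2·arctan(d/2f) with d = 27.0372 mm and f = 388 mm.
d/2f = 0.03484; arctan(0.03484) ≈ 1.9955°, so α ≈ 3.9910°.

3.99°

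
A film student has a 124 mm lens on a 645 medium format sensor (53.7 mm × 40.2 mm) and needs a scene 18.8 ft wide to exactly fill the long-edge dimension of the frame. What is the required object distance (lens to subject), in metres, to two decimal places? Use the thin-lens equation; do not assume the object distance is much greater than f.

13.36 m

W: 18.8 ft × 304.8 mm/ft = 5730.24 mm.
Magnification m = w/W = dᵢ/dₒ; combined with 1/f = 1/dₒ + 1/dᵢ this gives dₒ = f·(1 + W/w).
dₒ = 124 mm × (1 + 5730.24/53.7) = 124 × 107.7084 ≈ 13355.839 mm = 13.3558 m.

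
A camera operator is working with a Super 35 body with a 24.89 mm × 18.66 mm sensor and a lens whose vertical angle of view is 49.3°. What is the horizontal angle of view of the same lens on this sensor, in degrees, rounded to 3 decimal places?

62.942°

From the vertical AOV: f = 18.66 / (2·tan(24.65°)) = 18.66 / 0.91778 ≈ 20.3316 mm.
Horizontal AOV = 2·arctan(24.89 / (2 × 20.3316)) = 2·arctan(0.61210) ≈ 62.9417°.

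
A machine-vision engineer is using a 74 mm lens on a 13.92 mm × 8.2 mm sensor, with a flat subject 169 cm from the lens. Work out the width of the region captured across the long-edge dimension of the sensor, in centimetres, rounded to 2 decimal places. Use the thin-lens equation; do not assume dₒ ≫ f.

dₒ: 169 cm = 1690 mm.
Similar triangles through the lens centre give W/dₒ = w/dᵢ; with 1/f = 1/dₒ + 1/dᵢ this gives W = w·(dₒ − f)/f.
W = 13.92 mm × (1690 − 74) / 74 = 13.92 × 21.8378 ≈ 303.983 mm = 30.3983 cm.

30.40 cm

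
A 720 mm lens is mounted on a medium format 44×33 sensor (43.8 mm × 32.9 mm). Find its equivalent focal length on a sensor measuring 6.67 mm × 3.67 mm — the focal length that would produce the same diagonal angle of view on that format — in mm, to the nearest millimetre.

Sensor diagonal = √(43.8² + 32.9²) = √3000.8500 ≈ 54.7800 mm.
Sensor diagonal = √(6.67² + 3.67²) = √57.9578 ≈ 7.6130 mm.
Equal angle of view means equal diagonal/f ratio, so f₂ = f₁ · (diagonal₂/diagonal₁) = 720 × 7.6130/54.7800.
f₂ = 720 × 0.13897 ≈ 100.061 mm.

100 mm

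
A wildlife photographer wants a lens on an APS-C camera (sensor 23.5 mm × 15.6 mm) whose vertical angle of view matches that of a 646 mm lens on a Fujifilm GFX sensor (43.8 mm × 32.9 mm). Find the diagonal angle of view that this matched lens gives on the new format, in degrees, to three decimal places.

Equal vertical AOV ⇒ f₂ = f₁ · 15.6/32.9 = 646 × 0.47416 ≈ 306.3100 mm.
Sensor diagonal = √(23.5² + 15.6²) = √795.6100 ≈ 28.2066 mm.
Diagonal AOV on the new format = 2·arctan(28.2066 / (2 × 306.3100)) = 2·arctan(0.04604) ≈ 5.2724°.

5.272°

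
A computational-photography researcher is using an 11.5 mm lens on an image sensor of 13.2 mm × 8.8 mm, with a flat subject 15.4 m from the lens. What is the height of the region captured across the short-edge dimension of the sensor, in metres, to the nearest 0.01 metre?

11.78 m

dₒ: 15.4 m = 15400 mm.
Similar triangles through the lens centre give W/dₒ = h/dᵢ; with 1/f = 1/dₒ + 1/dᵢ this gives W = h·(dₒ − f)/f.
W = 8.8 mm × (15400 − 11.5) / 11.5 = 8.8 × 1338.1304 ≈ 11775.548 mm = 11.7755 m.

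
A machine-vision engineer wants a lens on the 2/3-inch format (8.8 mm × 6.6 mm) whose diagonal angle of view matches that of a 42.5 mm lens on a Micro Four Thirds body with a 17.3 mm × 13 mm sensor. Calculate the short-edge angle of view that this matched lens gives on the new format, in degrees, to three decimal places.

17.370°

Sensor diagonal = √(17.3² + 13²) = √468.2900 ≈ 21.6400 mm.
Sensor diagonal = √(8.8² + 6.6²) = √121.0000 ≈ 11.0000 mm.
Equal diagonal AOV ⇒ f₂ = f₁ · 11.0000/21.6400 = 42.5 × 0.50832 ≈ 21.6035 mm.
Short-edge AOV on the new format = 2·arctan(6.6 / (2 × 21.6035)) = 2·arctan(0.15275) ≈ 17.3699°.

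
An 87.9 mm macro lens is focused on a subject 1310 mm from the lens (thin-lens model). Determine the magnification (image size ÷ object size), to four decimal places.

Thin lens: 1/f = 1/dₒ + 1/dᵢ → 1/dᵢ = 1/87.9 − 1/1310 = 0.0106132 mm⁻¹, so dᵢ ≈ 94.2222 mm.
Magnification m = dᵢ/dₒ = 94.2222/1310 ≈ 0.07193.

0.0719×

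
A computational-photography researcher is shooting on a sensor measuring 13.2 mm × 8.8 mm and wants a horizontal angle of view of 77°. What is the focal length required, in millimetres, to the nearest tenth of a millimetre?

8.3 mm

From α = 2·arctan(w/2f) we get f = w / (2·tan(α/2)).
With w = 13.2 mm and α/2 = 38.5°, tan(α/2) ≈ 0.79544, so f ≈ 13.2 / 1.59087 ≈ 8.2973 mm.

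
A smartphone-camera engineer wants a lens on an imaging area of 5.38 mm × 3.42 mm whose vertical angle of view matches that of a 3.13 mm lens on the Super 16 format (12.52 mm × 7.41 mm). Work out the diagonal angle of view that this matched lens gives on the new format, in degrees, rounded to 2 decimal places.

131.24°

Equal vertical AOV ⇒ f₂ = f₁ · 3.42/7.41 = 3.13 × 0.46154 ≈ 1.4446 mm.
Sensor diagonal = √(5.38² + 3.42²) = √40.6408 ≈ 6.3750 mm.
Diagonal AOV on the new format = 2·arctan(6.3750 / (2 × 1.4446)) = 2·arctan(2.20647) ≈ 131.2388°.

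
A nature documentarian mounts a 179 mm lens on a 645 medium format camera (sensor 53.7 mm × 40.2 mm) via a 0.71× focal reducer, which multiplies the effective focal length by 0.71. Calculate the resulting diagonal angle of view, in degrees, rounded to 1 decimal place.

29.6°

Effective focal length f = 179 × 0.71 = 127.09 mm.
Sensor diagonal = √(53.7² + 40.2²) = √4499.7300 ≈ 67.0800 mm.
α = 2·arctan(67.080 / (2 × 127.09)) = 2·arctan(0.26391) ≈ 29.5675°.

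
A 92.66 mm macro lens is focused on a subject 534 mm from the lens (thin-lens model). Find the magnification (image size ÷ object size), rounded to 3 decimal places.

Thin lens: 1/f = 1/dₒ + 1/dᵢ → 1/dᵢ = 1/92.66 − 1/534 = 0.0089195 mm⁻¹, so dᵢ ≈ 112.1141 mm.
Magnification m = dᵢ/dₒ = 112.1141/534 ≈ 0.20995.

0.210×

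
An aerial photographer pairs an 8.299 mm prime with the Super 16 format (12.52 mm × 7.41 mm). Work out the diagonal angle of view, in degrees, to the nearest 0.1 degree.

82.5°

Sensor diagonal = √(12.52² + 7.41²) = √211.6585 ≈ 14.5485 mm.
Angle of view α = 2·arctan(d/2f) with d = 14.5485 mm and f = 8.299 mm.
d/2f = 0.87652; arctan(0.87652) ≈ 41.2352°, so α ≈ 82.4705°.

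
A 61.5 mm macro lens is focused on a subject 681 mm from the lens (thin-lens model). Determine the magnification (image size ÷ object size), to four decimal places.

0.0993×

Thin lens: 1/f = 1/dₒ + 1/dᵢ → 1/dᵢ = 1/61.5 − 1/681 = 0.0147917 mm⁻¹, so dᵢ ≈ 67.6053 mm.
Magnification m = dᵢ/dₒ = 67.6053/681 ≈ 0.09927.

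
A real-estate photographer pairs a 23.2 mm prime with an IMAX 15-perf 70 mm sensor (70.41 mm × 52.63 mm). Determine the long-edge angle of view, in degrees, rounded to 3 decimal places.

113.230°

Angle of view α = 2·arctan(w/2f) with w = 70.41 mm and f = 23.2 mm.
w/2f = 1.51746; arctan(1.51746) ≈ 56.6152°, so α ≈ 113.2305°.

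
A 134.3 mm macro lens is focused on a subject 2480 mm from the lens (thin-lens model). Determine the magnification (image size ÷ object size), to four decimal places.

Thin lens: 1/f = 1/dₒ + 1/dᵢ → 1/dᵢ = 1/134.3 − 1/2480 = 0.0070428 mm⁻¹, so dᵢ ≈ 141.9892 mm.
Magnification m = dᵢ/dₒ = 141.9892/2480 ≈ 0.05725.

0.0573×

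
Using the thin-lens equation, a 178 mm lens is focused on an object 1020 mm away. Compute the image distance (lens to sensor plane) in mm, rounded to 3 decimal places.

1/dᵢ = 1/f − 1/dₒ = 1/178 − 1/1020 = 0.0046376 mm⁻¹.
dᵢ = 1/0.0046376 ≈ 215.6295 mm.

215.629 mm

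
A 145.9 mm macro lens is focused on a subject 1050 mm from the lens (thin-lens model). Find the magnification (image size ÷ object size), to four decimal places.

0.1614×

Thin lens: 1/f = 1/dₒ + 1/dᵢ → 1/dᵢ = 1/145.9 − 1/1050 = 0.0059016 mm⁻¹, so dᵢ ≈ 169.4448 mm.
Magnification m = dᵢ/dₒ = 169.4448/1050 ≈ 0.16138.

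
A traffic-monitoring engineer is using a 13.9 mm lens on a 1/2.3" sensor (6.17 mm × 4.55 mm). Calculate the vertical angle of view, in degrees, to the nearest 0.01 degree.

18.59°

Angle of view α = 2·arctan(h/2f) with h = 4.55 mm and f = 13.9 mm.
h/2f = 0.16367; arctan(0.16367) ≈ 9.2951°, so α ≈ 18.5903°.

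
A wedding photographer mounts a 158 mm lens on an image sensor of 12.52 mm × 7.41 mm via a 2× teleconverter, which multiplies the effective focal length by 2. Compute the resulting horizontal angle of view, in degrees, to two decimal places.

Effective focal length f = 158 × 2 = 316 mm.
α = 2·arctan(12.52 / (2 × 316)) = 2·arctan(0.01981) ≈ 2.2698°.

2.27°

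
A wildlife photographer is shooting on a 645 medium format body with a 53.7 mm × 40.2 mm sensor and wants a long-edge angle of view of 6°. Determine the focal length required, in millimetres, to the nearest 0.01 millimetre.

512.33 mm

From α = 2·arctan(w/2f) we get f = w / (2·tan(α/2)).
With w = 53.7 mm and α/2 = 3°, tan(α/2) ≈ 0.05241, so f ≈ 53.7 / 0.10482 ≈ 512.3285 mm.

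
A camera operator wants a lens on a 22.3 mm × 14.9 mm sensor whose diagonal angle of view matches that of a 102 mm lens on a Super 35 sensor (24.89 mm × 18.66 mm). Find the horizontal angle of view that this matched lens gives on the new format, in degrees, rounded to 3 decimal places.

Sensor diagonal = √(24.89² + 18.66²) = √967.7077 ≈ 31.1080 mm.
Sensor diagonal = √(22.3² + 14.9²) = √719.3000 ≈ 26.8198 mm.
Equal diagonal AOV ⇒ f₂ = f₁ · 26.8198/31.1080 = 102 × 0.86215 ≈ 87.9393 mm.
Horizontal AOV on the new format = 2·arctan(22.3 / (2 × 87.9393)) = 2·arctan(0.12679) ≈ 14.4522°.

14.452°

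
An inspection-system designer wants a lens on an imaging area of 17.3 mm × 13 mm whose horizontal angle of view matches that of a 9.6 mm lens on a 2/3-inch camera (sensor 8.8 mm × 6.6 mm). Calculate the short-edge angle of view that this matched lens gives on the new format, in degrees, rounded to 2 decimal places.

38.01°

Equal horizontal AOV ⇒ f₂ = f₁ · 17.3/8.8 = 9.6 × 1.96591 ≈ 18.8727 mm.
Short-edge AOV on the new format = 2·arctan(13 / (2 × 18.8727)) = 2·arctan(0.34441) ≈ 38.0087°.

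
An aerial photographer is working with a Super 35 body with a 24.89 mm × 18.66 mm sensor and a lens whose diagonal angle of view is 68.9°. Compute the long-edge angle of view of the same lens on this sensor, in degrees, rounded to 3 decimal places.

57.523°

Sensor diagonal = √(24.89² + 18.66²) = √967.7077 ≈ 31.1080 mm.
From the diagonal AOV: f = 31.1080 / (2·tan(34.45°)) = 31.1080 / 1.37199 ≈ 22.6736 mm.
Long-edge AOV = 2·arctan(24.89 / (2 × 22.6736)) = 2·arctan(0.54888) ≈ 57.5227°.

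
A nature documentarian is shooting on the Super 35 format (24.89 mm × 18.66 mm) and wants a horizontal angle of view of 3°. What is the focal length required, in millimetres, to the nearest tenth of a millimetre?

From α = 2·arctan(w/2f) we get f = w / (2·tan(α/2)).
With w = 24.89 mm and α/2 = 1.5°, tan(α/2) ≈ 0.02619, so f ≈ 24.89 / 0.05237 ≈ 475.2554 mm.

475.3 mm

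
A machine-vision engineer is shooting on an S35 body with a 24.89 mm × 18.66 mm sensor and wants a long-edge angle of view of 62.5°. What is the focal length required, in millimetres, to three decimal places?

20.509 mm

From α = 2·arctan(w/2f) we get f = w / (2·tan(α/2)).
With w = 24.89 mm and α/2 = 31.25°, tan(α/2) ≈ 0.60681, so f ≈ 24.89 / 1.21363 ≈ 20.5087 mm.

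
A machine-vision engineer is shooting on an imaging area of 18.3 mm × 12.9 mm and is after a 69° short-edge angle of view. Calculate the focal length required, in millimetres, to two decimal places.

9.38 mm

From α = 2·arctan(h/2f) we get f = h / (2·tan(α/2)).
With h = 12.9 mm and α/2 = 34.5°, tan(α/2) ≈ 0.68728, so f ≈ 12.9 / 1.37456 ≈ 9.3848 mm.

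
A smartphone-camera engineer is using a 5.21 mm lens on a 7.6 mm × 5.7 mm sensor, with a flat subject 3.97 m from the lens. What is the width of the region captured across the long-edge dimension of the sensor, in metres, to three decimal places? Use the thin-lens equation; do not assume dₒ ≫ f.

5.784 m

dₒ: 3.97 m = 3970 mm.
Similar triangles through the lens centre give W/dₒ = w/dᵢ; with 1/f = 1/dₒ + 1/dᵢ this gives W = w·(dₒ − f)/f.
W = 7.6 mm × (3970 − 5.21) / 5.21 = 7.6 × 760.9962 ≈ 5783.571 mm = 5.78357 m.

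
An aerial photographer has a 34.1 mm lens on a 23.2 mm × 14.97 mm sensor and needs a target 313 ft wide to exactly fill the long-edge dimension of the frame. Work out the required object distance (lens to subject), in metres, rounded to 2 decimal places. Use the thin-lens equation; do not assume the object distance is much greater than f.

W: 313 ft × 304.8 mm/ft = 95402.40 mm.
Magnification m = w/W = dᵢ/dₒ; combined with 1/f = 1/dₒ + 1/dᵢ this gives dₒ = f·(1 + W/w).
dₒ = 34.1 mm × (1 + 95402.4/23.2) = 34.1 × 4113.1723 ≈ 140259.175 mm = 140.259 m.

140.26 m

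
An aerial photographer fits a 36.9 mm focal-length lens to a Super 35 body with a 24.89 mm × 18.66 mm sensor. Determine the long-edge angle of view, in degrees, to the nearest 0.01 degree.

37.27°

Angle of view α = 2·arctan(w/2f) with w = 24.89 mm and f = 36.9 mm.
w/2f = 0.33726; arctan(0.33726) ≈ 18.6373°, so α ≈ 37.2747°.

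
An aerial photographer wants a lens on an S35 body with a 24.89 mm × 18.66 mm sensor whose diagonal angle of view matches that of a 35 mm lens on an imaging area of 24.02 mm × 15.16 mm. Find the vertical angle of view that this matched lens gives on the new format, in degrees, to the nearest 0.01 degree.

Sensor diagonal = √(24.02² + 15.16²) = √806.7860 ≈ 28.4040 mm.
Sensor diagonal = √(24.89² + 18.66²) = √967.7077 ≈ 31.1080 mm.
Equal diagonal AOV ⇒ f₂ = f₁ · 31.1080/28.4040 = 35 × 1.09520 ≈ 38.3320 mm.
Vertical AOV on the new format = 2·arctan(18.66 / (2 × 38.3320)) = 2·arctan(0.24340) ≈ 27.3596°.

27.36°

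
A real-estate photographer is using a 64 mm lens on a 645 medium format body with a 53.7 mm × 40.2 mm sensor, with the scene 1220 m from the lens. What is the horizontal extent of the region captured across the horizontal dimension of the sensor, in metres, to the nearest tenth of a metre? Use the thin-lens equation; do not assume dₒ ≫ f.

1023.6 m

dₒ: 1220 m = 1.22e+06 mm.
Similar triangles through the lens centre give W/dₒ = w/dᵢ; with 1/f = 1/dₒ + 1/dᵢ this gives W = w·(dₒ − f)/f.
W = 53.7 mm × (1.22e+06 − 64) / 64 = 53.7 × 19061.5000 ≈ 1023602.550 mm = 1023.6 m.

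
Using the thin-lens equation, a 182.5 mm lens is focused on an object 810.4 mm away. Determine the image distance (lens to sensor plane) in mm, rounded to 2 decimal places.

235.54 mm

1/dᵢ = 1/f − 1/dₒ = 1/182.5 − 1/810.4 = 0.0042455 mm⁻¹.
dᵢ = 1/0.0042455 ≈ 235.5439 mm.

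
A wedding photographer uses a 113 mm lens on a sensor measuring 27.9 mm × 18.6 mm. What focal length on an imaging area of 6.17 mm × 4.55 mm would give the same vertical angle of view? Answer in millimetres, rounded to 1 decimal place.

Equal angle of view means equal height/f ratio, so f₂ = f₁ · (height₂/height₁) = 113 × 4.55/18.6.
f₂ = 113 × 0.24462 ≈ 27.642 mm.

27.6 mm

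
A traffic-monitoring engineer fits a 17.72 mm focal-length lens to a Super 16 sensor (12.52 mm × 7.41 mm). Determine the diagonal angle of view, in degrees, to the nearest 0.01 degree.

44.64°

Sensor diagonal = √(12.52² + 7.41²) = √211.6585 ≈ 14.5485 mm.
Angle of view α = 2·arctan(d/2f) with d = 14.5485 mm and f = 17.72 mm.
d/2f = 0.41051; arctan(0.41051) ≈ 22.3187°, so α ≈ 44.6373°.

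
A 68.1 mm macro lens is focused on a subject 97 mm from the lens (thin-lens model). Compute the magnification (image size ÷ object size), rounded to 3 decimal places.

Thin lens: 1/f = 1/dₒ + 1/dᵢ → 1/dᵢ = 1/68.1 − 1/97 = 0.0043750 mm⁻¹, so dᵢ ≈ 228.5709 mm.
Magnification m = dᵢ/dₒ = 228.5709/97 ≈ 2.35640.

2.356×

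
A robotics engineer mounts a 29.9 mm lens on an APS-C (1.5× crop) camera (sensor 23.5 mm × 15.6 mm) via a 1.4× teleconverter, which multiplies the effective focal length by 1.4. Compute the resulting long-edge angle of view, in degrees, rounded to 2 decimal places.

31.36°

Effective focal length f = 29.9 × 1.4 = 41.86 mm.
α = 2·arctan(23.5 / (2 × 41.86)) = 2·arctan(0.28070) ≈ 31.3586°.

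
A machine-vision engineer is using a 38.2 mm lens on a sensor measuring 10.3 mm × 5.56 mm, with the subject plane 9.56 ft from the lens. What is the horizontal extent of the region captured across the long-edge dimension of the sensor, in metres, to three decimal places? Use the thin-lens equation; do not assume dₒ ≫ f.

0.775 m

dₒ: 9.56 ft × 304.8 mm/ft = 2913.89 mm.
Similar triangles through the lens centre give W/dₒ = w/dᵢ; with 1/f = 1/dₒ + 1/dᵢ this gives W = w·(dₒ − f)/f.
W = 10.3 mm × (2913.89 − 38.2) / 38.2 = 10.3 × 75.2798 ≈ 775.382 mm = 0.775382 m.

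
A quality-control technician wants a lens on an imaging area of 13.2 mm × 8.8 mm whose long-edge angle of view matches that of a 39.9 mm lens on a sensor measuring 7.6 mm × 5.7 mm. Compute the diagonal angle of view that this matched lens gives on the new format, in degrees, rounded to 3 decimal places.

Equal long-edge AOV ⇒ f₂ = f₁ · 13.2/7.6 = 39.9 × 1.73684 ≈ 69.3000 mm.
Sensor diagonal = √(13.2² + 8.8²) = √251.6800 ≈ 15.8644 mm.
Diagonal AOV on the new format = 2·arctan(15.8644 / (2 × 69.3000)) = 2·arctan(0.11446) ≈ 13.0595°.

13.060°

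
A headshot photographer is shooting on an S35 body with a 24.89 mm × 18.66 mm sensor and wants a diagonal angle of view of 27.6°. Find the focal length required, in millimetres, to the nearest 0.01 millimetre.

63.32 mm

Sensor diagonal = √(24.89² + 18.66²) = √967.7077 ≈ 31.1080 mm.
From α = 2·arctan(d/2f) we get f = d / (2·tan(α/2)).
With d = 31.1080 mm and α/2 = 13.8°, tan(α/2) ≈ 0.24562, so f ≈ 31.1080 / 0.49125 ≈ 63.3245 mm.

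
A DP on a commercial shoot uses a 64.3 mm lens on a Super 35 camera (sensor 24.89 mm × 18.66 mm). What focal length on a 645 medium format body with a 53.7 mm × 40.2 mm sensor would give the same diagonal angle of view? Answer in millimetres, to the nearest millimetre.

Sensor diagonal = √(24.89² + 18.66²) = √967.7077 ≈ 31.1080 mm.
Sensor diagonal = √(53.7² + 40.2²) = √4499.7300 ≈ 67.0800 mm.
Equal angle of view means equal diagonal/f ratio, so f₂ = f₁ · (diagonal₂/diagonal₁) = 64.3 × 67.0800/31.1080.
f₂ = 64.3 × 2.15636 ≈ 138.654 mm.

139 mm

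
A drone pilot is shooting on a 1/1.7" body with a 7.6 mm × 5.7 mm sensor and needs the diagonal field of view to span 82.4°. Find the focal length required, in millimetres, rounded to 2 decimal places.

Sensor diagonal = √(7.6² + 5.7²) = √90.2500 ≈ 9.5000 mm.
From α = 2·arctan(d/2f) we get f = d / (2·tan(α/2)).
With d = 9.5000 mm and α/2 = 41.2°, tan(α/2) ≈ 0.87543, so f ≈ 9.5000 / 1.75087 ≈ 5.4259 mm.

5.43 mm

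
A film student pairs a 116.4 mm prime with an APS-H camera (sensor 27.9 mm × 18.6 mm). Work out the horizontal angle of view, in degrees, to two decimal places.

Angle of view α = 2·arctan(w/2f) with w = 27.9 mm and f = 116.4 mm.
w/2f = 0.11985; arctan(0.11985) ≈ 6.8340°, so α ≈ 13.6681°.

13.67°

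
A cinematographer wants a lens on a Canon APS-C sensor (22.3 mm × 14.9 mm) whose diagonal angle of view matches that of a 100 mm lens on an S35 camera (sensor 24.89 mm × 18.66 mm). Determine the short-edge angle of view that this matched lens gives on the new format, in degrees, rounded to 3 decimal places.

9.878°

Sensor diagonal = √(24.89² + 18.66²) = √967.7077 ≈ 31.1080 mm.
Sensor diagonal = √(22.3² + 14.9²) = √719.3000 ≈ 26.8198 mm.
Equal diagonal AOV ⇒ f₂ = f₁ · 26.8198/31.1080 = 100 × 0.86215 ≈ 86.2150 mm.
Short-edge AOV on the new format = 2·arctan(14.9 / (2 × 86.2150)) = 2·arctan(0.08641) ≈ 9.8775°.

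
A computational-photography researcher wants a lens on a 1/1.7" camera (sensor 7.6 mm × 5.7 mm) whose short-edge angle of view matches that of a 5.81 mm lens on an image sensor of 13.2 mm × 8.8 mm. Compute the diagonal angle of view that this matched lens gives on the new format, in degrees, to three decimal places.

Equal short-edge AOV ⇒ f₂ = f₁ · 5.7/8.8 = 5.81 × 0.64773 ≈ 3.7633 mm.
Sensor diagonal = √(7.6² + 5.7²) = √90.2500 ≈ 9.5000 mm.
Diagonal AOV on the new format = 2·arctan(9.5000 / (2 × 3.7633)) = 2·arctan(1.26219) ≈ 103.2223°.

103.222°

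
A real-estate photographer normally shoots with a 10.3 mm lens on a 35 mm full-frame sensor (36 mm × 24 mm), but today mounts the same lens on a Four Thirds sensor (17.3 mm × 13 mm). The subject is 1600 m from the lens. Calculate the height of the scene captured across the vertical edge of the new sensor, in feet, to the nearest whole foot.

The focal length stays 10.3 mm; the relevant sensor dimension is now h = 13 mm. Object distance dₒ = 1600 m = 1.6e+06 mm.
Thin-lens field height W = h·(dₒ − f)/f = 13 × (1.6e+06 − 10.3)/10.3 ≈ 2019404.476 mm = 2019404.476/304.8 ft = 6625.34 ft.

6625 ft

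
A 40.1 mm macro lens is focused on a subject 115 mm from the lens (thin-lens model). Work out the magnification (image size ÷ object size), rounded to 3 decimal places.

0.535×

Thin lens: 1/f = 1/dₒ + 1/dᵢ → 1/dᵢ = 1/40.1 − 1/115 = 0.0162420 mm⁻¹, so dᵢ ≈ 61.5688 mm.
Magnification m = dᵢ/dₒ = 61.5688/115 ≈ 0.53538.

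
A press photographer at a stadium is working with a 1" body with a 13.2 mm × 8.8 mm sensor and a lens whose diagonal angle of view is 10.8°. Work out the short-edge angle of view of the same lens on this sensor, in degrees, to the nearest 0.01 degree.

Sensor diagonal = √(13.2² + 8.8²) = √251.6800 ≈ 15.8644 mm.
From the diagonal AOV: f = 15.8644 / (2·tan(5.4°)) = 15.8644 / 0.18906 ≈ 83.9140 mm.
Short-edge AOV = 2·arctan(8.8 / (2 × 83.9140)) = 2·arctan(0.05243) ≈ 6.0031°.

6.00°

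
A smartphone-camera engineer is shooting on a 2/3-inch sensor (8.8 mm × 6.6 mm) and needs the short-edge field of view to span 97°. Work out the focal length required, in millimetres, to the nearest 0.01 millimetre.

2.92 mm

From α = 2·arctan(h/2f) we get f = h / (2·tan(α/2)).
With h = 6.6 mm and α/2 = 48.5°, tan(α/2) ≈ 1.13029, so f ≈ 6.6 / 2.26059 ≈ 2.9196 mm.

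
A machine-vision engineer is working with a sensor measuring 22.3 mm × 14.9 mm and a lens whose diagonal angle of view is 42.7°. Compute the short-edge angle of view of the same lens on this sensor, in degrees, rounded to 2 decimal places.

Sensor diagonal = √(22.3² + 14.9²) = √719.3000 ≈ 26.8198 mm.
From the diagonal AOV: f = 26.8198 / (2·tan(21.35°)) = 26.8198 / 0.78178 ≈ 34.3061 mm.
Short-edge AOV = 2·arctan(14.9 / (2 × 34.3061)) = 2·arctan(0.21716) ≈ 24.5045°.

24.50°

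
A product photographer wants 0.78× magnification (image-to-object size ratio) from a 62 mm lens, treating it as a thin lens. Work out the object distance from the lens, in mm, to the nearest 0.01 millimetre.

With m = dᵢ/dₒ and 1/f = 1/dₒ + 1/dᵢ, substituting dᵢ = m·dₒ gives 1/f = (1 + 1/m)/dₒ, hence dₒ = f·(1 + 1/m).
dₒ = 62 × (1 + 1/0.78) = 62 × 2.28205 ≈ 141.487 mm.

141.49 mm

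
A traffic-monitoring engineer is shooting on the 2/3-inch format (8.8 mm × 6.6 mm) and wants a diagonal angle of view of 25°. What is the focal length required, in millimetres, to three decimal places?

Sensor diagonal = √(8.8² + 6.6²) = √121.0000 ≈ 11.0000 mm.
From α = 2·arctan(d/2f) we get f = d / (2·tan(α/2)).
With d = 11.0000 mm and α/2 = 12.5°, tan(α/2) ≈ 0.22169, so f ≈ 11.0000 / 0.44339 ≈ 24.8089 mm.

24.809 mm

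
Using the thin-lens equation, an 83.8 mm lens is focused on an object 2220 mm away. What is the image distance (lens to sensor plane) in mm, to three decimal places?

87.087 mm

1/dᵢ = 1/f − 1/dₒ = 1/83.8 − 1/2220 = 0.0114827 mm⁻¹.
dᵢ = 1/0.0114827 ≈ 87.0874 mm.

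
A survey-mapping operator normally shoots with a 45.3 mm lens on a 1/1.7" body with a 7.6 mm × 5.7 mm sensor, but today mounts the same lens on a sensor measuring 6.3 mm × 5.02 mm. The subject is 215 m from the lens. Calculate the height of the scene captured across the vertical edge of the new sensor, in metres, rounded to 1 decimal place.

23.8 m

The focal length stays 45.3 mm; the relevant sensor dimension is now h = 5.02 mm. Object distance dₒ = 215 m = 215000 mm.
Thin-lens field height W = h·(dₒ − f)/f = 5.02 × (215000 − 45.3)/45.3 ≈ 23820.587 mm = 23.8206 m.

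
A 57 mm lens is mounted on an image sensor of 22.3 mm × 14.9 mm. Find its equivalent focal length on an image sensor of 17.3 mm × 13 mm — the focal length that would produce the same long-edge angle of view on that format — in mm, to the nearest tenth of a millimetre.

44.2 mm

Equal angle of view means equal width/f ratio, so f₂ = f₁ · (width₂/width₁) = 57 × 17.3/22.3.
f₂ = 57 × 0.77578 ≈ 44.220 mm.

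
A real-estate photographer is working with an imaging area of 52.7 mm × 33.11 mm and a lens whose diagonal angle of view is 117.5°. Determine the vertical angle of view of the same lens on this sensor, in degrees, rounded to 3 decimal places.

82.482°

Sensor diagonal = √(52.7² + 33.11²) = √3873.5621 ≈ 62.2379 mm.
From the diagonal AOV: f = 62.2379 / (2·tan(58.75°)) = 62.2379 / 3.29590 ≈ 18.8835 mm.
Vertical AOV = 2·arctan(33.11 / (2 × 18.8835)) = 2·arctan(0.87669) ≈ 82.4817°.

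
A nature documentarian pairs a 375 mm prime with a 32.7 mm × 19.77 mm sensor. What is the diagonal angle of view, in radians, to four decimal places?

0.1018 rad

Sensor diagonal = √(32.7² + 19.77²) = √1460.1429 ≈ 38.2118 mm.
Angle of view α = 2·arctan(d/2f) with d = 38.2118 mm and f = 375 mm.
d/2f = 0.05095; arctan(0.05095) ≈ 0.0509 rad, so α ≈ 0.1018 rad.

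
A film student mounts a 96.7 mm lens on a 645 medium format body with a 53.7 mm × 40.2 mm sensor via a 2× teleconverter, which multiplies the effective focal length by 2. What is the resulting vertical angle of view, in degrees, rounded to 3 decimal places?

11.867°

Effective focal length f = 96.7 × 2 = 193.4 mm.
α = 2·arctan(40.2 / (2 × 193.4)) = 2·arctan(0.10393) ≈ 11.8669°.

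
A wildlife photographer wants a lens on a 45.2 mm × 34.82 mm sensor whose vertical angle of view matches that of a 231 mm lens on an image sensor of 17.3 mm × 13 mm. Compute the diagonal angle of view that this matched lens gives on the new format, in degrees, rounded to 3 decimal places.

5.280°

Equal vertical AOV ⇒ f₂ = f₁ · 34.82/13 = 231 × 2.67846 ≈ 618.7246 mm.
Sensor diagonal = √(45.2² + 34.82²) = √3255.4724 ≈ 57.0567 mm.
Diagonal AOV on the new format = 2·arctan(57.0567 / (2 × 618.7246)) = 2·arctan(0.04611) ≈ 5.2799°.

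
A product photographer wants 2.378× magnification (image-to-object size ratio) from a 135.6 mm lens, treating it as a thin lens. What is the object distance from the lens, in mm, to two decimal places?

With m = dᵢ/dₒ and 1/f = 1/dₒ + 1/dᵢ, substituting dᵢ = m·dₒ gives 1/f = (1 + 1/m)/dₒ, hence dₒ = f·(1 + 1/m).
dₒ = 135.6 × (1 + 1/2.378) = 135.6 × 1.42052 ≈ 192.623 mm.

192.62 mm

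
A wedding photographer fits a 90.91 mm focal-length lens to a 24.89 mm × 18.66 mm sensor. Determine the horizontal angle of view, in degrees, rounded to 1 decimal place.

15.6°

Angle of view α = 2·arctan(w/2f) with w = 24.89 mm and f = 90.91 mm.
w/2f = 0.13689; arctan(0.13689) ≈ 7.7950°, so α ≈ 15.5900°.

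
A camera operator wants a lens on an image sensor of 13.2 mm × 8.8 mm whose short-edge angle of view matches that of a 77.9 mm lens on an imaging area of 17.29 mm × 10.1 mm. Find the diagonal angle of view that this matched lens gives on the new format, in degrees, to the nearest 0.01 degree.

13.33°

Equal short-edge AOV ⇒ f₂ = f₁ · 8.8/10.1 = 77.9 × 0.87129 ≈ 67.8733 mm.
Sensor diagonal = √(13.2² + 8.8²) = √251.6800 ≈ 15.8644 mm.
Diagonal AOV on the new format = 2·arctan(15.8644 / (2 × 67.8733)) = 2·arctan(0.11687) ≈ 13.3316°.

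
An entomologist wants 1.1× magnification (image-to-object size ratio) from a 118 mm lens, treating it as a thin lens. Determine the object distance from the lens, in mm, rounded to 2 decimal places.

225.27 mm

With m = dᵢ/dₒ and 1/f = 1/dₒ + 1/dᵢ, substituting dᵢ = m·dₒ gives 1/f = (1 + 1/m)/dₒ, hence dₒ = f·(1 + 1/m).
dₒ = 118 × (1 + 1/1.1) = 118 × 1.90909 ≈ 225.273 mm.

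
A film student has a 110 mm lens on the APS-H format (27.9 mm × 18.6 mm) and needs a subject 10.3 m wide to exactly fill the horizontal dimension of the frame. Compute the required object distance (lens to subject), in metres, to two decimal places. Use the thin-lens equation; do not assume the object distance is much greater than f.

40.72 m

W: 10.3 m = 10300 mm.
Magnification m = w/W = dᵢ/dₒ; combined with 1/f = 1/dₒ + 1/dᵢ this gives dₒ = f·(1 + W/w).
dₒ = 110 mm × (1 + 10300/27.9) = 110 × 370.1756 ≈ 40719.319 mm = 40.7193 m.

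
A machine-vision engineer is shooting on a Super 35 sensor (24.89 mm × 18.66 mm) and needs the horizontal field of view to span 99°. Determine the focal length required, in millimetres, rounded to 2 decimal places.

From α = 2·arctan(w/2f) we get f = w / (2·tan(α/2)).
With w = 24.89 mm and α/2 = 49.5°, tan(α/2) ≈ 1.17085, so f ≈ 24.89 / 2.34170 ≈ 10.6290 mm.

10.63 mm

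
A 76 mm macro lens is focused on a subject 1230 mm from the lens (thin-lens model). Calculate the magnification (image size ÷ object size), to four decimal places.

0.0659×

Thin lens: 1/f = 1/dₒ + 1/dᵢ → 1/dᵢ = 1/76 − 1/1230 = 0.0123449 mm⁻¹, so dᵢ ≈ 81.0052 mm.
Magnification m = dᵢ/dₒ = 81.0052/1230 ≈ 0.06586.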